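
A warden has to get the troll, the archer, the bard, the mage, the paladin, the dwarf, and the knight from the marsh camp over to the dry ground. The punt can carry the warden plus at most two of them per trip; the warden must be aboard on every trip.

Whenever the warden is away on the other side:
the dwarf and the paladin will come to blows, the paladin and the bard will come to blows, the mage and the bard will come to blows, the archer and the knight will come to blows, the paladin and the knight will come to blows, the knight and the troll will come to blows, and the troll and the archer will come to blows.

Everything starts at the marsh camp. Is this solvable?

Whatever the first load, the items left behind include a forbidden pair without the warden. No opening move is safe, so no plan exists.

No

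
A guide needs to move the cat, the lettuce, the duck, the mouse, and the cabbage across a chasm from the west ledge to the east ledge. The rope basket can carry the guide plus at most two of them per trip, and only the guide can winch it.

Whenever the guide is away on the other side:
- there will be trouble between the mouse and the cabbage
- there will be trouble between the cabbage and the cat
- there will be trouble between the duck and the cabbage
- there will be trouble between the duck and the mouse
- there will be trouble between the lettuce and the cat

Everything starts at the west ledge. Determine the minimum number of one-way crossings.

Whatever the first load, the items left behind include a forbidden pair without the guide. No opening move is safe, so no plan exists.

impossible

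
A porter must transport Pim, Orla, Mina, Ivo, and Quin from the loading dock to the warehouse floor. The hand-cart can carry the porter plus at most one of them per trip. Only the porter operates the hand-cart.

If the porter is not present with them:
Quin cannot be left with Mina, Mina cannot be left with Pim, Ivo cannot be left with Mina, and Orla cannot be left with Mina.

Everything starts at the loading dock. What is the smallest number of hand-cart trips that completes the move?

impossible

Following every safe sequence of crossings from the start, the most of the 5 that can be at the warehouse floor as the hand-cart arrives there on crossings 1, 3 is 1, 2 respectively; the best ever achieved is 2 of 5.
From crossing 5 on, no configuration arises that was not already reachable earlier: only 11 distinct safe configurations (who is on which side, and where the hand-cart is) can ever be reached, none of them has everyone across, and every continuation just revisits them. So no valid plan exists.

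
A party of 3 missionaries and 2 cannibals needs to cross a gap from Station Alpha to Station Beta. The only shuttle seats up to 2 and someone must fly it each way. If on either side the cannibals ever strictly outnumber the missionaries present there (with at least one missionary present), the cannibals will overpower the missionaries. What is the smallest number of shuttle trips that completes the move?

Counting alone: each trip to Station Beta takes at most 2 across and each return brings at least 1 back, so after t trips out (and t−1 returns) at most 2t − (t−1) of the 5 are across; that first reaches 5 at t = 4, so at least 7 crossings are needed.
The plan below uses exactly 7 crossings, so it is optimal:
1. 2 cannibals → Station Beta.  (Station Alpha: 3M 0C; Station Beta: 0M 2C)
2. 1 cannibal ← Station Alpha.  (Station Alpha: 3M 1C; Station Beta: 0M 1C)
3. 2 missionaries → Station Beta.  (Station Alpha: 1M 1C; Station Beta: 2M 1C)
4. 1 missionary ← Station Alpha.  (Station Alpha: 2M 1C; Station Beta: 1M 1C)
5. 1 missionary and 1 cannibal → Station Beta.  (Station Alpha: 1M 0C; Station Beta: 2M 2C)
6. 1 cannibal ← Station Alpha.  (Station Alpha: 1M 1C; Station Beta: 2M 1C)
7. 1 missionary and 1 cannibal → Station Beta.  (Station Alpha: 0M 0C; Station Beta: 3M 2C)

7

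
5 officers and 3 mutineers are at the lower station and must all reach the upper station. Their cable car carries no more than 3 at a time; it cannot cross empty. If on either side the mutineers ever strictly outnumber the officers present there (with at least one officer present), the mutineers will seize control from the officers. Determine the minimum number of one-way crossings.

Counting alone: each trip to the upper station takes at most 3 across and each return brings at least 1 back, so after t trips out (and t−1 returns) at most 3t − (t−1) of the 8 are across; that first reaches 8 at t = 4, so at least 7 crossings are needed.
The plan below uses exactly 7 crossings, so it is optimal:
1. 2 mutineers → the upper station.  (the lower station: 5O 1M; the upper station: 0O 2M)
2. 1 mutineer ← the lower station.  (the lower station: 5O 2M; the upper station: 0O 1M)
3. 2 officers and 1 mutineer → the upper station.  (the lower station: 3O 1M; the upper station: 2O 2M)
4. 1 mutineer ← the lower station.  (the lower station: 3O 2M; the upper station: 2O 1M)
5. 1 officer and 2 mutineers → the upper station.  (the lower station: 2O 0M; the upper station: 3O 3M)
6. 1 mutineer ← the lower station.  (the lower station: 2O 1M; the upper station: 3O 2M)
7. 2 officers and 1 mutineer → the upper station.  (the lower station: 0O 0M; the upper station: 5O 3M)

7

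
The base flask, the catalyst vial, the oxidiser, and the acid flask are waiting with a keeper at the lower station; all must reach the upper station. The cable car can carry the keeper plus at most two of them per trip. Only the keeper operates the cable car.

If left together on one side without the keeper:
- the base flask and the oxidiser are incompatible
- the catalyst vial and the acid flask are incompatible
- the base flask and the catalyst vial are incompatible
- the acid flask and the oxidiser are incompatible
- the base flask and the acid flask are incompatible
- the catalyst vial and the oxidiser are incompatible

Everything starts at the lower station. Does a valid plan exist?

Whatever the first load, the items left behind include a forbidden pair without the keeper. No opening move is safe, so no plan exists.

No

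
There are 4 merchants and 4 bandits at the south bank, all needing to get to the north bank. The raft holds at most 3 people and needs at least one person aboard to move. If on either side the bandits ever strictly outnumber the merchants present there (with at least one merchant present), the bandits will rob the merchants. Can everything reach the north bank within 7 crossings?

No

Counting alone: each trip to the north bank takes at most 3 across and each return brings at least 1 back, so after t trips out (and t−1 returns) at most 3t − (t−1) of the 8 are across; that first reaches 8 at t = 4, so at least 7 crossings are needed.
The safety rule pushes this higher. Following every safe sequence of crossings, the most of the 8 that can be at the north bank as the raft arrives there on crossing 7 is 7 — never all 8.
So the move cannot be finished within 7 crossings. (The shortest complete plan takes 9:)
1. 2 bandits → the north bank.  (the south bank: 4M 2B; the north bank: 0M 2B)
2. 1 bandit ← the south bank.  (the south bank: 4M 3B; the north bank: 0M 1B)
3. 3 bandits → the north bank.  (the south bank: 4M 0B; the north bank: 0M 4B)
4. 1 bandit ← the south bank.  (the south bank: 4M 1B; the north bank: 0M 3B)
5. 3 merchants → the north bank.  (the south bank: 1M 1B; the north bank: 3M 3B)
6. 1 merchant and 1 bandit ← the south bank.  (the south bank: 2M 2B; the north bank: 2M 2B)
7. 2 merchants → the north bank.  (the south bank: 0M 2B; the north bank: 4M 2B)
8. 1 bandit ← the south bank.  (the south bank: 0M 3B; the north bank: 4M 1B)
9. 3 bandits → the north bank.  (the south bank: 0M 0B; the north bank: 4M 4B)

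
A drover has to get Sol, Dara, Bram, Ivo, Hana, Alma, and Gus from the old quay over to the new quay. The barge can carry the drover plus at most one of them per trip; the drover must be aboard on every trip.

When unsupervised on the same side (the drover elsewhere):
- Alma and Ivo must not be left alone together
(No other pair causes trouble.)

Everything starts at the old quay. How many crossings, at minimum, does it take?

13

Counting alone: the drover can take at most 1 across per trip to the new quay, so moving all 7 needs at least 7 loaded trips out, with a return between consecutive ones — at least 13 crossings.
The plan below uses exactly 13 crossings, so it is optimal:
1. Drover goes to the new quay with Ivo.  [the old quay: Alma, Bram, Dara, Gus, Hana, Sol | the new quay: Ivo]
2. Drover goes back to the old quay alone.  [the old quay: Alma, Bram, Dara, Gus, Hana, Sol | the new quay: Ivo]
3. Drover goes to the new quay with Sol.  [the old quay: Alma, Bram, Dara, Gus, Hana | the new quay: Ivo, Sol]
4. Drover goes back to the old quay alone.  [the old quay: Alma, Bram, Dara, Gus, Hana | the new quay: Ivo, Sol]
5. Drover goes to the new quay with Dara.  [the old quay: Alma, Bram, Gus, Hana | the new quay: Dara, Ivo, Sol]
6. Drover goes back to the old quay alone.  [the old quay: Alma, Bram, Gus, Hana | the new quay: Dara, Ivo, Sol]
7. Drover goes to the new quay with Bram.  [the old quay: Alma, Gus, Hana | the new quay: Bram, Dara, Ivo, Sol]
8. Drover goes back to the old quay alone.  [the old quay: Alma, Gus, Hana | the new quay: Bram, Dara, Ivo, Sol]
9. Drover goes to the new quay with Hana.  [the old quay: Alma, Gus | the new quay: Bram, Dara, Hana, Ivo, Sol]
10. Drover goes back to the old quay alone.  [the old quay: Alma, Gus | the new quay: Bram, Dara, Hana, Ivo, Sol]
11. Drover goes to the new quay with Gus.  [the old quay: Alma | the new quay: Bram, Dara, Gus, Hana, Ivo, Sol]
12. Drover goes back to the old quay alone.  [the old quay: Alma | the new quay: Bram, Dara, Gus, Hana, Ivo, Sol]
13. Drover goes to the new quay with Alma.  [the old quay: — | the new quay: Alma, Bram, Dara, Gus, Hana, Ivo, Sol]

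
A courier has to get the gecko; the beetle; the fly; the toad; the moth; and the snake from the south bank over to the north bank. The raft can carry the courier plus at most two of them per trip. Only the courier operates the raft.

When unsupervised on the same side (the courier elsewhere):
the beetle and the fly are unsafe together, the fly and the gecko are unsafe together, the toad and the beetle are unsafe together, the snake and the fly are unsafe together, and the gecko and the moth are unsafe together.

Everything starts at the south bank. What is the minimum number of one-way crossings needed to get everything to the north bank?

impossible

Whatever the first load, the items left behind include a forbidden pair without the courier. No opening move is safe, so no plan exists.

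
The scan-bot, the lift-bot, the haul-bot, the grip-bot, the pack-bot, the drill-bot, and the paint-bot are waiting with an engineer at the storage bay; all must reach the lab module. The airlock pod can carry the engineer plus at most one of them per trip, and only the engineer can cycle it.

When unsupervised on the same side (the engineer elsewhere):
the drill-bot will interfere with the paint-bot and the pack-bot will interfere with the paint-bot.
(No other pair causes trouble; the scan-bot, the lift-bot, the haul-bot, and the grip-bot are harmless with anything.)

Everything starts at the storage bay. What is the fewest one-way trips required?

15

Counting alone: the engineer can take at most 1 across per trip to the lab module, so moving all 7 needs at least 7 loaded trips out, with a return between consecutive ones — at least 13 crossings.
The safety rule pushes this higher. Following every safe sequence of crossings, the most of the 7 that can be at the lab module as the airlock pod arrives there on crossing 13 is 6 — never all 7.
So no plan with fewer than 15 crossings exists, and this one achieves 15:
1. Engineer goes to the lab module with the paint-bot.
2. Engineer goes back to the storage bay alone.
3. Engineer goes to the lab module with the scan-bot.
4. Engineer goes back to the storage bay alone.
5. Engineer goes to the lab module with the lift-bot.
6. Engineer goes back to the storage bay alone.
7. Engineer goes to the lab module with the haul-bot.
8. Engineer goes back to the storage bay alone.
9. Engineer goes to the lab module with the grip-bot.
10. Engineer goes back to the storage bay alone.
11. Engineer goes to the lab module with the pack-bot.
12. Engineer goes back to the storage bay with the paint-bot.
13. Engineer goes to the lab module with the drill-bot.
14. Engineer goes back to the storage bay alone.
15. Engineer goes to the lab module with the paint-bot.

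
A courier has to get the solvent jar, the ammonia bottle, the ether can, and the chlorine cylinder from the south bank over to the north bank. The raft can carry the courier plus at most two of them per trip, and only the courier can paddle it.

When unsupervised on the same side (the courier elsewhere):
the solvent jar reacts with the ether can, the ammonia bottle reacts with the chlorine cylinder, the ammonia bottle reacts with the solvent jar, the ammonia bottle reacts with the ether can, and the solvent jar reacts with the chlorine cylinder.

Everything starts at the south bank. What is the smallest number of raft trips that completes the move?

Counting alone: the courier can take at most 2 across per trip to the north bank, so moving all 4 needs at least 2 loaded trips out, with a return between consecutive ones — at least 3 crossings.
The safety rule pushes this higher. Following every safe sequence of crossings, the most of the 4 that can be at the north bank as the raft arrives there on crossing 3 is 3 — never all 4.
So no plan with fewer than 5 crossings exists, and this one achieves 5:
1. Courier goes to the north bank with the ammonia bottle and the solvent jar.
2. Courier goes back to the south bank with the solvent jar.
3. Courier goes to the north bank with the chlorine cylinder and the ether can.
4. Courier goes back to the south bank with the ammonia bottle.
5. Courier goes to the north bank with the ammonia bottle and the solvent jar.

5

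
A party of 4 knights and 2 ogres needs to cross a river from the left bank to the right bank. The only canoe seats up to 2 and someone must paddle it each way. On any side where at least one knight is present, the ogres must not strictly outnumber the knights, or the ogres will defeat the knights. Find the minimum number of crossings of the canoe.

Counting alone: each trip to the right bank takes at most 2 across and each return brings at least 1 back, so after t trips out (and t−1 returns) at most 2t − (t−1) of the 6 are across; that first reaches 6 at t = 5, so at least 9 crossings are needed.
The plan below uses exactly 9 crossings, so it is optimal:
1. 2 ogres → the right bank.  (the left bank: 4K 0O; the right bank: 0K 2O)
2. 1 ogre ← the left bank.  (the left bank: 4K 1O; the right bank: 0K 1O)
3. 2 knights → the right bank.  (the left bank: 2K 1O; the right bank: 2K 1O)
4. 1 ogre ← the left bank.  (the left bank: 2K 2O; the right bank: 2K 0O)
5. 2 ogres → the right bank.  (the left bank: 2K 0O; the right bank: 2K 2O)
6. 1 ogre ← the left bank.  (the left bank: 2K 1O; the right bank: 2K 1O)
7. 1 knight and 1 ogre → the right bank.  (the left bank: 1K 0O; the right bank: 3K 2O)
8. 1 ogre ← the left bank.  (the left bank: 1K 1O; the right bank: 3K 1O)
9. 1 knight and 1 ogre → the right bank.  (the left bank: 0K 0O; the right bank: 4K 2O)

9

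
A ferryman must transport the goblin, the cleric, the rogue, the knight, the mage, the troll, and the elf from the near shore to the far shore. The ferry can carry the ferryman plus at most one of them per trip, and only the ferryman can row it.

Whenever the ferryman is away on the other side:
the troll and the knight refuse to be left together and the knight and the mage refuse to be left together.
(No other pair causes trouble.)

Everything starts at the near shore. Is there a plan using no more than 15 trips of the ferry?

Yes — this plan uses 15 crossings (≤ 15):
1. Ferryman goes to the far shore with the knight.
2. Ferryman goes back to the near shore alone.
3. Ferryman goes to the far shore with the goblin.
4. Ferryman goes back to the near shore alone.
5. Ferryman goes to the far shore with the cleric.
6. Ferryman goes back to the near shore alone.
7. Ferryman goes to the far shore with the rogue.
8. Ferryman goes back to the near shore alone.
9. Ferryman goes to the far shore with the mage.
10. Ferryman goes back to the near shore with the knight.
11. Ferryman goes to the far shore with the troll.
12. Ferryman goes back to the near shore alone.
13. Ferryman goes to the far shore with the elf.
14. Ferryman goes back to the near shore alone.
15. Ferryman goes to the far shore with the knight.

Yes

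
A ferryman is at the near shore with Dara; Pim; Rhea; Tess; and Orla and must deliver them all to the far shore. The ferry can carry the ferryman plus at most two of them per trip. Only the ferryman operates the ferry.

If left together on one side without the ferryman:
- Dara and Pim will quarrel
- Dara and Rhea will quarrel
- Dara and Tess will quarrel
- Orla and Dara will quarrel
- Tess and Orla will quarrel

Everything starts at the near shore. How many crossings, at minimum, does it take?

7

Counting alone: the ferryman can take at most 2 across per trip to the far shore, so moving all 5 needs at least 3 loaded trips out, with a return between consecutive ones — at least 5 crossings.
The safety rule pushes this higher. Following every safe sequence of crossings, the most of the 5 that can be at the far shore as the ferry arrives there on crossing 5 is 4 — never all 5.
So no plan with fewer than 7 crossings exists, and this one achieves 7:
1. Ferryman goes to the far shore with Dara and Tess.
2. Ferryman goes back to the near shore with Dara.
3. Ferryman goes to the far shore with Dara and Pim.
4. Ferryman goes back to the near shore with Dara.
5. Ferryman goes to the far shore with Dara and Rhea.
6. Ferryman goes back to the near shore with Dara.
7. Ferryman goes to the far shore with Dara and Orla.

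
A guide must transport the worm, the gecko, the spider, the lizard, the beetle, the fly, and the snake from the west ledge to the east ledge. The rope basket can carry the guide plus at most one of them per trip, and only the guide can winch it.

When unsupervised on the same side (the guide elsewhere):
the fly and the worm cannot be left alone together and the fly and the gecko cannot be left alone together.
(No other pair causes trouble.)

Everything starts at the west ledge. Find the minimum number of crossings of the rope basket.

Counting alone: the guide can take at most 1 across per trip to the east ledge, so moving all 7 needs at least 7 loaded trips out, with a return between consecutive ones — at least 13 crossings.
The safety rule pushes this higher. Following every safe sequence of crossings, the most of the 7 that can be at the east ledge as the rope basket arrives there on crossing 13 is 6 — never all 7.
So no plan with fewer than 15 crossings exists, and this one achieves 15:
1. Guide goes to the east ledge with the fly.  [the west ledge: the beetle, the gecko, the lizard, the snake, the spider, the worm | the east ledge: the fly]
2. Guide goes back to the west ledge alone.  [the west ledge: the beetle, the gecko, the lizard, the snake, the spider, the worm | the east ledge: the fly]
3. Guide goes to the east ledge with the worm.  [the west ledge: the beetle, the gecko, the lizard, the snake, the spider | the east ledge: the fly, the worm]
4. Guide goes back to the west ledge with the fly.  [the west ledge: the beetle, the fly, the gecko, the lizard, the snake, the spider | the east ledge: the worm]
5. Guide goes to the east ledge with the gecko.  [the west ledge: the beetle, the fly, the lizard, the snake, the spider | the east ledge: the gecko, the worm]
6. Guide goes back to the west ledge alone.  [the west ledge: the beetle, the fly, the lizard, the snake, the spider | the east ledge: the gecko, the worm]
7. Guide goes to the east ledge with the spider.  [the west ledge: the beetle, the fly, the lizard, the snake | the east ledge: the gecko, the spider, the worm]
8. Guide goes back to the west ledge alone.  [the west ledge: the beetle, the fly, the lizard, the snake | the east ledge: the gecko, the spider, the worm]
9. Guide goes to the east ledge with the lizard.  [the west ledge: the beetle, the fly, the snake | the east ledge: the gecko, the lizard, the spider, the worm]
10. Guide goes back to the west ledge alone.  [the west ledge: the beetle, the fly, the snake | the east ledge: the gecko, the lizard, the spider, the worm]
11. Guide goes to the east ledge with the beetle.  [the west ledge: the fly, the snake | the east ledge: the beetle, the gecko, the lizard, the spider, the worm]
12. Guide goes back to the west ledge alone.  [the west ledge: the fly, the snake | the east ledge: the beetle, the gecko, the lizard, the spider, the worm]
13. Guide goes to the east ledge with the snake.  [the west ledge: the fly | the east ledge: the beetle, the gecko, the lizard, the snake, the spider, the worm]
14. Guide goes back to the west ledge alone.  [the west ledge: the fly | the east ledge: the beetle, the gecko, the lizard, the snake, the spider, the worm]
15. Guide goes to the east ledge with the fly.  [the west ledge: — | the east ledge: the beetle, the fly, the gecko, the lizard, the snake, the spider, the worm]

15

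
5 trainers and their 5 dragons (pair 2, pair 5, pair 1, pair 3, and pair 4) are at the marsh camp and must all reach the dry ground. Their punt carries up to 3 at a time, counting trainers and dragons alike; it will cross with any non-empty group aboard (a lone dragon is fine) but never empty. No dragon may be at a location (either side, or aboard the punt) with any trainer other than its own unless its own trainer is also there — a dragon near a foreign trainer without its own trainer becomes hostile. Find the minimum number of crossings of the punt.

11

Counting alone: each trip to the dry ground takes at most 3 across and each return brings at least 1 back, so after t trips out (and t−1 returns) at most 3t − (t−1) of the 10 are across; that first reaches 10 at t = 5, so at least 9 crossings are needed.
The safety rule pushes this higher. Following every safe sequence of crossings, the most of the 10 that can be at the dry ground as the punt arrives there on crossing 9 is 9 — never all 10.
So no plan with fewer than 11 crossings exists, and this one achieves 11:
1. dragon 2 and trainer 2 cross → the dry ground.
2. trainer 2 crosses ← the marsh camp.
3. dragon 1, dragon 3, and dragon 5 cross → the dry ground.
4. dragon 2 crosses ← the marsh camp.
5. trainer 1, trainer 3, and trainer 5 cross → the dry ground.
6. dragon 5 and trainer 5 cross ← the marsh camp.
7. trainer 2, trainer 4, and trainer 5 cross → the dry ground.
8. dragon 1 crosses ← the marsh camp.
9. dragon 2 and dragon 5 cross → the dry ground.
10. dragon 2 crosses ← the marsh camp.
11. dragon 1, dragon 2, and dragon 4 cross → the dry ground.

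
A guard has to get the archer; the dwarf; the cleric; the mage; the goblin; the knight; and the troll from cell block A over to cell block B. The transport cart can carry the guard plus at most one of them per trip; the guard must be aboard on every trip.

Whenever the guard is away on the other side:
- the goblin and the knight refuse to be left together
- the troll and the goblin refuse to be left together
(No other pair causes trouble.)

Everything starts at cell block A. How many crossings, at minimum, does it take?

15

Counting alone: the guard can take at most 1 across per trip to cell block B, so moving all 7 needs at least 7 loaded trips out, with a return between consecutive ones — at least 13 crossings.
The safety rule pushes this higher. Following every safe sequence of crossings, the most of the 7 that can be at cell block B as the transport cart arrives there on crossing 13 is 6 — never all 7.
So no plan with fewer than 15 crossings exists, and this one achieves 15:
1. Guard goes to cell block B with the goblin.
2. Guard goes back to cell block A alone.
3. Guard goes to cell block B with the archer.
4. Guard goes back to cell block A alone.
5. Guard goes to cell block B with the dwarf.
6. Guard goes back to cell block A alone.
7. Guard goes to cell block B with the cleric.
8. Guard goes back to cell block A alone.
9. Guard goes to cell block B with the mage.
10. Guard goes back to cell block A alone.
11. Guard goes to cell block B with the knight.
12. Guard goes back to cell block A with the goblin.
13. Guard goes to cell block B with the troll.
14. Guard goes back to cell block A alone.
15. Guard goes to cell block B with the goblin.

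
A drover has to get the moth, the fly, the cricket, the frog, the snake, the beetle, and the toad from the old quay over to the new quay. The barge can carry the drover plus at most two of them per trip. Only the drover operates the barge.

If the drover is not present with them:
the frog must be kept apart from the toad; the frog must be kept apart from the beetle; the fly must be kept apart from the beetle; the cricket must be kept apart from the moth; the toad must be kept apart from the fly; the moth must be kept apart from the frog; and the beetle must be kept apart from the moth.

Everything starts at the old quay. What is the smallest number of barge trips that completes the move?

Whatever the first load, the items left behind include a forbidden pair without the drover. No opening move is safe, so no plan exists.

impossible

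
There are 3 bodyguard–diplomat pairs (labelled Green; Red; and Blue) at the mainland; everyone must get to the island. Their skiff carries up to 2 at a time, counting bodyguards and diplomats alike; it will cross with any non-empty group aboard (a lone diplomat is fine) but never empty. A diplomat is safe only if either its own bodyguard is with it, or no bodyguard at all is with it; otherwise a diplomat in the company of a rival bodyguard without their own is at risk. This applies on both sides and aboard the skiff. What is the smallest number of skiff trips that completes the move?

Counting alone: each trip to the island takes at most 2 across and each return brings at least 1 back, so after t trips out (and t−1 returns) at most 2t − (t−1) of the 6 are across; that first reaches 6 at t = 5, so at least 9 crossings are needed.
The safety rule pushes this higher. Following every safe sequence of crossings, the most of the 6 that can be at the island as the skiff arrives there on crossing 9 is 5 — never all 6.
So no plan with fewer than 11 crossings exists, and this one achieves 11:
1. bodyguard Green and diplomat Green cross → the island.
2. bodyguard Green crosses ← the mainland.
3. diplomat Blue and diplomat Red cross → the island.
4. diplomat Green crosses ← the mainland.
5. bodyguard Blue and bodyguard Red cross → the island.
6. bodyguard Red and diplomat Red cross ← the mainland.
7. bodyguard Green and bodyguard Red cross → the island.
8. diplomat Blue crosses ← the mainland.
9. diplomat Green and diplomat Red cross → the island.
10. bodyguard Blue crosses ← the mainland.
11. bodyguard Blue and diplomat Blue cross → the island.

11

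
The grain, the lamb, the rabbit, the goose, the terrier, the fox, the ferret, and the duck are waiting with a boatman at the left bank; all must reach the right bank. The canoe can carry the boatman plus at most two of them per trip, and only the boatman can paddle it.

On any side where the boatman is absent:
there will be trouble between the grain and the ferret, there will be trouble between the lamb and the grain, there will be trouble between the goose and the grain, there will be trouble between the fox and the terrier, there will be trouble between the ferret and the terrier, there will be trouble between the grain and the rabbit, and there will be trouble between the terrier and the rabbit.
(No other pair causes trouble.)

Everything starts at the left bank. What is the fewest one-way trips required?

9

Counting alone: the boatman can take at most 2 across per trip to the right bank, so moving all 8 needs at least 4 loaded trips out, with a return between consecutive ones — at least 7 crossings.
The safety rule pushes this higher. Following every safe sequence of crossings, the most of the 8 that can be at the right bank as the canoe arrives there on crossing 7 is 6 — never all 8.
So no plan with fewer than 9 crossings exists, and this one achieves 9:
1. Boatman goes to the right bank with the grain and the terrier.  [the left bank: the duck, the ferret, the fox, the goose, the lamb, the rabbit | the right bank: the grain, the terrier]
2. Boatman goes back to the left bank alone.  [the left bank: the duck, the ferret, the fox, the goose, the lamb, the rabbit | the right bank: the grain, the terrier]
3. Boatman goes to the right bank with the goose and the lamb.  [the left bank: the duck, the ferret, the fox, the rabbit | the right bank: the goose, the grain, the lamb, the terrier]
4. Boatman goes back to the left bank with the grain.  [the left bank: the duck, the ferret, the fox, the grain, the rabbit | the right bank: the goose, the lamb, the terrier]
5. Boatman goes to the right bank with the ferret and the rabbit.  [the left bank: the duck, the fox, the grain | the right bank: the ferret, the goose, the lamb, the rabbit, the terrier]
6. Boatman goes back to the left bank with the terrier.  [the left bank: the duck, the fox, the grain, the terrier | the right bank: the ferret, the goose, the lamb, the rabbit]
7. Boatman goes to the right bank with the duck and the fox.  [the left bank: the grain, the terrier | the right bank: the duck, the ferret, the fox, the goose, the lamb, the rabbit]
8. Boatman goes back to the left bank alone.  [the left bank: the grain, the terrier | the right bank: the duck, the ferret, the fox, the goose, the lamb, the rabbit]
9. Boatman goes to the right bank with the grain and the terrier.  [the left bank: — | the right bank: the duck, the ferret, the fox, the goose, the grain, the lamb, the rabbit, the terrier]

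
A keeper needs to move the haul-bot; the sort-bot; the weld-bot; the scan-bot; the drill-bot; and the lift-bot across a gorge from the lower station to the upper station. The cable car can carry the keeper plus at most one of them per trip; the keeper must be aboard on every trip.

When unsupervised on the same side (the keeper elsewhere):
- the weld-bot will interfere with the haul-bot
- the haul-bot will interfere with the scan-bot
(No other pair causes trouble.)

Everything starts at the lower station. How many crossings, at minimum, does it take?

13

Counting alone: the keeper can take at most 1 across per trip to the upper station, so moving all 6 needs at least 6 loaded trips out, with a return between consecutive ones — at least 11 crossings.
The safety rule pushes this higher. Following every safe sequence of crossings, the most of the 6 that can be at the upper station as the cable car arrives there on crossing 11 is 5 — never all 6.
So no plan with fewer than 13 crossings exists, and this one achieves 13:
1. Keeper goes to the upper station with the haul-bot.  [the lower station: the drill-bot, the lift-bot, the scan-bot, the sort-bot, the weld-bot | the upper station: the haul-bot]
2. Keeper goes back to the lower station alone.  [the lower station: the drill-bot, the lift-bot, the scan-bot, the sort-bot, the weld-bot | the upper station: the haul-bot]
3. Keeper goes to the upper station with the sort-bot.  [the lower station: the drill-bot, the lift-bot, the scan-bot, the weld-bot | the upper station: the haul-bot, the sort-bot]
4. Keeper goes back to the lower station alone.  [the lower station: the drill-bot, the lift-bot, the scan-bot, the weld-bot | the upper station: the haul-bot, the sort-bot]
5. Keeper goes to the upper station with the weld-bot.  [the lower station: the drill-bot, the lift-bot, the scan-bot | the upper station: the haul-bot, the sort-bot, the weld-bot]
6. Keeper goes back to the lower station with the haul-bot.  [the lower station: the drill-bot, the haul-bot, the lift-bot, the scan-bot | the upper station: the sort-bot, the weld-bot]
7. Keeper goes to the upper station with the scan-bot.  [the lower station: the drill-bot, the haul-bot, the lift-bot | the upper station: the scan-bot, the sort-bot, the weld-bot]
8. Keeper goes back to the lower station alone.  [the lower station: the drill-bot, the haul-bot, the lift-bot | the upper station: the scan-bot, the sort-bot, the weld-bot]
9. Keeper goes to the upper station with the drill-bot.  [the lower station: the haul-bot, the lift-bot | the upper station: the drill-bot, the scan-bot, the sort-bot, the weld-bot]
10. Keeper goes back to the lower station alone.  [the lower station: the haul-bot, the lift-bot | the upper station: the drill-bot, the scan-bot, the sort-bot, the weld-bot]
11. Keeper goes to the upper station with the lift-bot.  [the lower station: the haul-bot | the upper station: the drill-bot, the lift-bot, the scan-bot, the sort-bot, the weld-bot]
12. Keeper goes back to the lower station alone.  [the lower station: the haul-bot | the upper station: the drill-bot, the lift-bot, the scan-bot, the sort-bot, the weld-bot]
13. Keeper goes to the upper station with the haul-bot.  [the lower station: — | the upper station: the drill-bot, the haul-bot, the lift-bot, the scan-bot, the sort-bot, the weld-bot]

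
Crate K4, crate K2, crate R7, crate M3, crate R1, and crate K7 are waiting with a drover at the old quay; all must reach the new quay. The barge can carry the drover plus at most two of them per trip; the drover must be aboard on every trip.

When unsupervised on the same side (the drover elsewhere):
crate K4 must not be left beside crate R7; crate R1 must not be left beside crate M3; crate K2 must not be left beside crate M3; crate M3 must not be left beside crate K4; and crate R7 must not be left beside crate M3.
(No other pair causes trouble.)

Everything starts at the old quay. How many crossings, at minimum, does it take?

Counting alone: the drover can take at most 2 across per trip to the new quay, so moving all 6 needs at least 3 loaded trips out, with a return between consecutive ones — at least 5 crossings.
The safety rule pushes this higher. Following every safe sequence of crossings, the most of the 6 that can be at the new quay as the barge arrives there on crossings 5, 7 is 4, 5 respectively — never all 6.
So no plan with fewer than 9 crossings exists, and this one achieves 9:
1. Drover goes to the new quay with crate K4 and crate M3.  [the old quay: crate K2, crate K7, crate R1, crate R7 | the new quay: crate K4, crate M3]
2. Drover goes back to the old quay with crate K4.  [the old quay: crate K2, crate K4, crate K7, crate R1, crate R7 | the new quay: crate M3]
3. Drover goes to the new quay with crate K2 and crate K4.  [the old quay: crate K7, crate R1, crate R7 | the new quay: crate K2, crate K4, crate M3]
4. Drover goes back to the old quay with crate M3.  [the old quay: crate K7, crate M3, crate R1, crate R7 | the new quay: crate K2, crate K4]
5. Drover goes to the new quay with crate R1 and crate R7.  [the old quay: crate K7, crate M3 | the new quay: crate K2, crate K4, crate R1, crate R7]
6. Drover goes back to the old quay with crate K4.  [the old quay: crate K4, crate K7, crate M3 | the new quay: crate K2, crate R1, crate R7]
7. Drover goes to the new quay with crate K4 and crate K7.  [the old quay: crate M3 | the new quay: crate K2, crate K4, crate K7, crate R1, crate R7]
8. Drover goes back to the old quay with crate K4.  [the old quay: crate K4, crate M3 | the new quay: crate K2, crate K7, crate R1, crate R7]
9. Drover goes to the new quay with crate K4 and crate M3.  [the old quay: — | the new quay: crate K2, crate K4, crate K7, crate M3, crate R1, crate R7]

9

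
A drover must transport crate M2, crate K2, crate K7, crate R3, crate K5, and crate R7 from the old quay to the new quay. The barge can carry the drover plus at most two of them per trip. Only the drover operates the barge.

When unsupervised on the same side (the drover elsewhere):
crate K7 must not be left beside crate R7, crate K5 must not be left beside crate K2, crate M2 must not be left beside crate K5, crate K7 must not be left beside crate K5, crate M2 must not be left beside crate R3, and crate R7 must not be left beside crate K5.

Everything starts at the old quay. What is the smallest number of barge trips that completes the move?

impossible

Whatever the first load, the items left behind include a forbidden pair without the drover. No opening move is safe, so no plan exists.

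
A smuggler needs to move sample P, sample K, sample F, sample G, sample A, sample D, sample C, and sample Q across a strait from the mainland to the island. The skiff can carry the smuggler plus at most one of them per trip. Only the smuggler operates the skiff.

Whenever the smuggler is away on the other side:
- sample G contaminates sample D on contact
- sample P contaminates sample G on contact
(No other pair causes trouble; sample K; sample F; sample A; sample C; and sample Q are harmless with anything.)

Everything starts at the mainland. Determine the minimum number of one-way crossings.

17

Counting alone: the smuggler can take at most 1 across per trip to the island, so moving all 8 needs at least 8 loaded trips out, with a return between consecutive ones — at least 15 crossings.
The safety rule pushes this higher. Following every safe sequence of crossings, the most of the 8 that can be at the island as the skiff arrives there on crossing 15 is 7 — never all 8.
So no plan with fewer than 17 crossings exists, and this one achieves 17:
1. Smuggler goes to the island with sample G.
2. Smuggler goes back to the mainland alone.
3. Smuggler goes to the island with sample P.
4. Smuggler goes back to the mainland with sample G.
5. Smuggler goes to the island with sample D.
6. Smuggler goes back to the mainland alone.
7. Smuggler goes to the island with sample K.
8. Smuggler goes back to the mainland alone.
9. Smuggler goes to the island with sample F.
10. Smuggler goes back to the mainland alone.
11. Smuggler goes to the island with sample A.
12. Smuggler goes back to the mainland alone.
13. Smuggler goes to the island with sample C.
14. Smuggler goes back to the mainland alone.
15. Smuggler goes to the island with sample Q.
16. Smuggler goes back to the mainland alone.
17. Smuggler goes to the island with sample G.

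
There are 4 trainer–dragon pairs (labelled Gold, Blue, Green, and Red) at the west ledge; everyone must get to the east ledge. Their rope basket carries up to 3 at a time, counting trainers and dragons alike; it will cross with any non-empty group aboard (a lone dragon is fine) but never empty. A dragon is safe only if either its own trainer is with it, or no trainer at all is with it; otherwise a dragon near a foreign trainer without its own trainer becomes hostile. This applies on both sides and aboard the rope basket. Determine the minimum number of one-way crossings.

9

Counting alone: each trip to the east ledge takes at most 3 across and each return brings at least 1 back, so after t trips out (and t−1 returns) at most 3t − (t−1) of the 8 are across; that first reaches 8 at t = 4, so at least 7 crossings are needed.
The safety rule pushes this higher. Following every safe sequence of crossings, the most of the 8 that can be at the east ledge as the rope basket arrives there on crossing 7 is 7 — never all 8.
So no plan with fewer than 9 crossings exists, and this one achieves 9:
1. dragon Gold and trainer Gold cross → the east ledge.
2. trainer Gold crosses ← the west ledge.
3. dragon Blue, trainer Blue, and trainer Gold cross → the east ledge.
4. dragon Gold and trainer Gold cross ← the west ledge.
5. trainer Gold, trainer Green, and trainer Red cross → the east ledge.
6. dragon Blue crosses ← the west ledge.
7. dragon Blue and dragon Gold cross → the east ledge.
8. dragon Gold crosses ← the west ledge.
9. dragon Gold, dragon Green, and dragon Red cross → the east ledge.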